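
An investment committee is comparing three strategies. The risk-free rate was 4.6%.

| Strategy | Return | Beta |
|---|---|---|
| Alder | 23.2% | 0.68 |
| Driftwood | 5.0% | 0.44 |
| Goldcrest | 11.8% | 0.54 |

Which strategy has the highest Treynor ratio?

Alder

Alder: Treynor = (23.2% − 4.6%) / 0.68 = 27.353
Driftwood: Treynor = (5.0% − 4.6%) / 0.44 = 0.909
Goldcrest: Treynor = (11.8% − 4.6%) / 0.54 = 13.333
Highest: Alder (27.353).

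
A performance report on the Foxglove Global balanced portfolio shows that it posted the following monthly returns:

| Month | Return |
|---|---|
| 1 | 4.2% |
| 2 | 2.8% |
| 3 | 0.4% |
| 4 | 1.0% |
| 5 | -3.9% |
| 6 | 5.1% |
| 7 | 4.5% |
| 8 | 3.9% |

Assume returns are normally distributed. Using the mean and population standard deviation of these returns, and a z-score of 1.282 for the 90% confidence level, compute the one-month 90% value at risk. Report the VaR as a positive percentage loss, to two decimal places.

Mean return μ = 18.00 / 8 = 2.2500%
Population σ = √[Σ(r − μ)² / 8] = √[62.8200 / 8] = √7.8525 = 2.8022%
VaR = −(μ − z·σ) = −(2.2500 − 1.282 × 2.8022) = −(-1.3424) = 1.3424%

1.34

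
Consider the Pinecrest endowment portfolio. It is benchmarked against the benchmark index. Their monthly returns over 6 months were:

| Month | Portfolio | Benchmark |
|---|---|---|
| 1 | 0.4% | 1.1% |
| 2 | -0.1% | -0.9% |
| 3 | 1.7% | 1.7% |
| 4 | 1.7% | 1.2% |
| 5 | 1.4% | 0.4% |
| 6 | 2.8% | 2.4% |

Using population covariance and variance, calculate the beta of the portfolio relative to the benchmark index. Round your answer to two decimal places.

0.77

r̄p = 1.3167%,  r̄m = 0.9833%
Cov = Σ(rp − r̄p)(rm − r̄m) / 6 = 0.8286
Var(rm) = Σ(rm − r̄m)² / 6 = 1.0781
β = Cov / Var = 0.8286 / 1.0781 = 0.7686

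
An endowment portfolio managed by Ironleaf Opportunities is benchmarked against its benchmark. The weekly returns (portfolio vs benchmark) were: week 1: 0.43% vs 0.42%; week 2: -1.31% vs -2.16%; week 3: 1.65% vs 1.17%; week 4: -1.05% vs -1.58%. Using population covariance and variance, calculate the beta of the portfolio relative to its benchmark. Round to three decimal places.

r̄p = -0.0700%,  r̄m = -0.5375%
Cov = Σ(rp − r̄p)(rm − r̄m) / 4 = 1.6123
Var(rm) = Σ(rm − r̄m)² / 4 = 1.8879
β = Cov / Var = 1.6123 / 1.8879 = 0.8540

0.854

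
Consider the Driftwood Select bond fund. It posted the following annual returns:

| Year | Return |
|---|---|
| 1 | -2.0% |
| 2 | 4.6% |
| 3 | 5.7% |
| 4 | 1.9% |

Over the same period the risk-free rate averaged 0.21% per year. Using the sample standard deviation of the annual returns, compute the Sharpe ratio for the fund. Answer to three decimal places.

Mean return μ = 10.20 / 4 = 2.5500%
Sample σ = √[Σ(r − μ)² / 3] = √[35.2500 / 3] = √11.7500 = 3.4278%
Sharpe = (μ − rf) / σ = (2.5500 − 0.21) / 3.4278 = 2.3400 / 3.4278 = 0.6827

0.683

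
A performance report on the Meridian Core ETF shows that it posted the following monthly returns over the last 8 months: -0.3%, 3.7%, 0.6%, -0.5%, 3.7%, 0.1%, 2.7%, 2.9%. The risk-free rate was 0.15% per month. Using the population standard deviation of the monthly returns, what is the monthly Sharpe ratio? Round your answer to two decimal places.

μ = (-0.3 + 3.7 + 0.6 − 0.5 + 3.7 + 0.1 + 2.7 + 2.9) / 8 = 1.6125%
Σ(r − μ)² = 22.9888; population σ = √(22.9888/8) = 1.6952%
Sharpe = (μ − rf) / σ = (1.6125 − 0.15) / 1.6952 = 1.4625 / 1.6952 = 0.8627

0.86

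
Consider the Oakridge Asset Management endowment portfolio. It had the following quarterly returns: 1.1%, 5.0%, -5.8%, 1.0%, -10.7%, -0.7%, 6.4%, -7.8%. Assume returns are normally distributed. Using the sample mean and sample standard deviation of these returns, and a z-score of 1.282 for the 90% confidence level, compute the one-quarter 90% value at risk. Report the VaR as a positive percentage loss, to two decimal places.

Mean return r̄ = -11.50 / 8 = -1.4375%
Sample std dev = √[261.0988 / 7] = 6.1074%
VaR = −(r̄ − z·σ) = −(-1.4375 − 1.282 × 6.1074) = −(-9.2672) = 9.2672%

9.27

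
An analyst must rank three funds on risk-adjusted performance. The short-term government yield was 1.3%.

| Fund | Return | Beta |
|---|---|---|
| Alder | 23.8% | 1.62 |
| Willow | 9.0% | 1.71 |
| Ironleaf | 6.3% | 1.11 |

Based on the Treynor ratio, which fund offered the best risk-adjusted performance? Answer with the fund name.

Alder: Treynor = (23.8% − 1.3%) / 1.62 = 13.889
Willow: Treynor = (9.0% − 1.3%) / 1.71 = 4.503
Ironleaf: Treynor = (6.3% − 1.3%) / 1.11 = 4.505
Highest: Alder (13.889).

Alder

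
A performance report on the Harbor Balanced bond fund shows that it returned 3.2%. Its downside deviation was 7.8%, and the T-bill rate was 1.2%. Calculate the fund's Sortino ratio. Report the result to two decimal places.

Sortino = (Rp − Rf) / σd = (3.2% − 1.2%) / 7.8% = 2.00% / 7.8% = 0.2564

0.26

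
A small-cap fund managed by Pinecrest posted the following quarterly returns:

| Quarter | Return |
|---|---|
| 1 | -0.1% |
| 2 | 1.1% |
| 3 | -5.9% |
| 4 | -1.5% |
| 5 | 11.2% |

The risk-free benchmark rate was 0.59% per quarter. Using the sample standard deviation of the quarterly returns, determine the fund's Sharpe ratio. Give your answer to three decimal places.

μ = (-0.1 + 1.1 − 5.9 − 1.5 + 11.2) / 5 = 0.9600%
Sample σ = √[Σ(r − μ)² / 4] = √[159.1120 / 4] = √39.7780 = 6.3070%
Sharpe = (μ − rf) / σ = (0.9600 − 0.59) / 6.3070 = 0.3700 / 6.3070 = 0.0587

0.059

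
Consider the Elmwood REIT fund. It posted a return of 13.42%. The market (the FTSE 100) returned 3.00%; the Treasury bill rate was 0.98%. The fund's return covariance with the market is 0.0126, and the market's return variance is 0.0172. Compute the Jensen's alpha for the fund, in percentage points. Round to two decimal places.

β = Cov / Var = 0.0126 / 0.0172 = 0.7326
E[R] = Rf + β(Rm − Rf) = 0.98% + 0.7326 × (3.00% − 0.98%) = 2.4599%
α = Rp − E[R] = 13.42% − 2.4599% = 10.9601

10.96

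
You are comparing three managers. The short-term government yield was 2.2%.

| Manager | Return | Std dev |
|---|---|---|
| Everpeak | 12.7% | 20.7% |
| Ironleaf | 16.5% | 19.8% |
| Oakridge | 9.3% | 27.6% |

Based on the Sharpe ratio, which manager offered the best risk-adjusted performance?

Everpeak: Sharpe ratio = (12.7% − 2.2%) / 20.7% = 0.507
Ironleaf: Sharpe ratio = (16.5% − 2.2%) / 19.8% = 0.722
Oakridge: Sharpe ratio = (9.3% − 2.2%) / 27.6% = 0.257
Highest: Ironleaf (0.722).

Ironleaf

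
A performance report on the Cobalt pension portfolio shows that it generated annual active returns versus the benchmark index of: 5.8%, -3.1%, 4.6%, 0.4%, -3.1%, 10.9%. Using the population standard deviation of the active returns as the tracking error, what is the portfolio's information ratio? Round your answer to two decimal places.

r̄ = (5.8 − 3.1 + 4.6 + 0.4 − 3.1 + 10.9) / 6 = 2.5833%
Σ(r − r̄)² = (5.8 − 2.5833)² + (-3.1 − 2.5833)² + … = 152.9483
σ = √[152.9483 / 6] = 5.0489%
IR = r̄ / tracking error = 2.5833 / 5.0489 = 0.5117

0.51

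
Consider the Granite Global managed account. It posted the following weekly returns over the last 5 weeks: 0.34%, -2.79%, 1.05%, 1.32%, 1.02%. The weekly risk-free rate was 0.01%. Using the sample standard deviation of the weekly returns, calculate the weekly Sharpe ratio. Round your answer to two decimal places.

0.10

Mean return r̄ = 0.940 / 5 = 0.1880%
Σ(r − r̄)² = 11.6083; sample σ = √(11.6083/4) = 1.7035%
Sharpe = (r̄ − rf) / σ = (0.1880 − 0.01) / 1.7035 = 0.1780 / 1.7035 = 0.1045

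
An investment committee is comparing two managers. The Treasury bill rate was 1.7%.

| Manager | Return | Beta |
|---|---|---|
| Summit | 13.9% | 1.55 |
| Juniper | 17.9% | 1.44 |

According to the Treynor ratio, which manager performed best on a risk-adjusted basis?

Juniper

Summit: Treynor = (13.9% − 1.7%) / 1.55 = 7.871
Juniper: Treynor = (17.9% − 1.7%) / 1.44 = 11.250
Highest: Juniper (11.250).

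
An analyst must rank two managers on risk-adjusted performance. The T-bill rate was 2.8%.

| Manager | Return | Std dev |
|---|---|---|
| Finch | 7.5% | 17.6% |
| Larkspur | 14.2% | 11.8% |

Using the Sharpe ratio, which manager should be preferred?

Finch: Sharpe ratio = (7.5% − 2.8%) / 17.6% = 0.267
Larkspur: Sharpe ratio = (14.2% − 2.8%) / 11.8% = 0.966
Highest: Larkspur (0.966).

Larkspur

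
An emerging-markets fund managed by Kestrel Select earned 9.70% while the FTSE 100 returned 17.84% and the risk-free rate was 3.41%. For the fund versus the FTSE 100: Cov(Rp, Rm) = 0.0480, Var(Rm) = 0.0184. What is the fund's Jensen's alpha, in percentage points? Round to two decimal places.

β = Cov / Var = 0.0480 / 0.0184 = 2.6087
E[R] = Rf + β(Rm − Rf) = 3.41% + 2.6087 × (17.84% − 3.41%) = 41.0535%
α = Rp − E[R] = 9.70% − 41.0535% = -31.3535

-31.35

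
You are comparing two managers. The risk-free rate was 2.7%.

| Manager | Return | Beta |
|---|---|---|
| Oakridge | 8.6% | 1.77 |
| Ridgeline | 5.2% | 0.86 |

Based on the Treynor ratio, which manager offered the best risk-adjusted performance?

Oakridge: Treynor = (8.6% − 2.7%) / 1.77 = 3.333
Ridgeline: Treynor = (5.2% − 2.7%) / 0.86 = 2.907
Highest: Oakridge (3.333).

Oakridge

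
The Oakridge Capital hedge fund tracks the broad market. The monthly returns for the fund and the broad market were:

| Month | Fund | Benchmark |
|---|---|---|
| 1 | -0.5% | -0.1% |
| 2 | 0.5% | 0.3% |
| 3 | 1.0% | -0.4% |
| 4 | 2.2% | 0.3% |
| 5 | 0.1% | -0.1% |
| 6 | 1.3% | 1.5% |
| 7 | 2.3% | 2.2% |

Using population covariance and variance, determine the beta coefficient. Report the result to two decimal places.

r̄p = 0.9857%,  r̄m = 0.5286%
Cov = Σ(rp − r̄p)(rm − r̄m) / 7 = 0.5447
Var(rm) = Σ(rm − r̄m)² / 7 = 0.7849
β = Cov / Var = 0.5447 / 0.7849 = 0.6940

0.69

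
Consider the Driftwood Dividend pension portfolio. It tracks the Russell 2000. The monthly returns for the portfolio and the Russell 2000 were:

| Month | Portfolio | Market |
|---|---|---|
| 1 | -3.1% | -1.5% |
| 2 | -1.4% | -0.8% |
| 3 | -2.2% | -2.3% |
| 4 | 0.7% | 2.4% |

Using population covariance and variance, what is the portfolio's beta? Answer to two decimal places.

0.72

r̄p = -1.5000%,  r̄m = -0.5500%
Cov = Σ(rp − r̄p)(rm − r̄m) / 4 = 2.3025
Var(rm) = Σ(rm − r̄m)² / 4 = 3.1825
β = Cov / Var = 2.3025 / 3.1825 = 0.7235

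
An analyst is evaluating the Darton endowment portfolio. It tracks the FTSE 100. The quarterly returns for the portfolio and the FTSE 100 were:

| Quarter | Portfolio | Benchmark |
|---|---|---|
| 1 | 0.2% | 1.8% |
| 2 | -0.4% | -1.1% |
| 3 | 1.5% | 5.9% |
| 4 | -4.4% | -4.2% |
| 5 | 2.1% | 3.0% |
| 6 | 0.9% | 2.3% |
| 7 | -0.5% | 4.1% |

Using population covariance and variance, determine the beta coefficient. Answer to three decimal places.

r̄p = -0.0857%,  r̄m = 1.6857%
Cov = Σ(rp − r̄p)(rm − r̄m) / 7 = 5.0659
Var(rm) = Σ(rm − r̄m)² / 7 = 9.7298
β = Cov / Var = 5.0659 / 9.7298 = 0.5207

0.521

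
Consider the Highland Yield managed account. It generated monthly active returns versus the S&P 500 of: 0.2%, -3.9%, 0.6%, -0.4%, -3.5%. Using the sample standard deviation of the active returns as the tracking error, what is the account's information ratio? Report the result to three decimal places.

-0.656

r̄ = (0.2 − 3.9 + 0.6 − 0.4 − 3.5) / 5 = -7.00 / 5 = -1.4000%
Sample σ = √[Σ(r − r̄)² / 4] = √[18.2200 / 4] = √4.5550 = 2.1342%
IR = r̄ / tracking error = -1.4000 / 2.1342 = -0.6560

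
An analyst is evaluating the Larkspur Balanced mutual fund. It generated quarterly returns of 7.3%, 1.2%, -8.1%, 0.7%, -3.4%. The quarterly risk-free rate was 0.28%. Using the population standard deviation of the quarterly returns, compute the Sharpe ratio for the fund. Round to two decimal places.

-0.14

μ = (7.3 + 1.2 − 8.1 + 0.7 − 3.4) / 5 = -2.30 / 5 = -0.4600%
Σ(r − μ)² = 131.3320; population σ = √(131.3320/5) = 5.1251%
Sharpe = (μ − rf) / σ = (-0.4600 − 0.28) / 5.1251 = -0.7400 / 5.1251 = -0.1444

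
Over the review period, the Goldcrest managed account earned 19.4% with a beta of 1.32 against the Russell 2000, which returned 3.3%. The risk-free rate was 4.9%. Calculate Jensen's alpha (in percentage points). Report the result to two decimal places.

16.61

CAPM expected return = Rf + β(Rm − Rf) = 4.9% + 1.32 × (3.3% − 4.9%) = 4.9 + 1.32 × -1.60 = 2.7880%
Jensen's α = Rp − E[R] = 19.4% − 2.7880% = 16.6120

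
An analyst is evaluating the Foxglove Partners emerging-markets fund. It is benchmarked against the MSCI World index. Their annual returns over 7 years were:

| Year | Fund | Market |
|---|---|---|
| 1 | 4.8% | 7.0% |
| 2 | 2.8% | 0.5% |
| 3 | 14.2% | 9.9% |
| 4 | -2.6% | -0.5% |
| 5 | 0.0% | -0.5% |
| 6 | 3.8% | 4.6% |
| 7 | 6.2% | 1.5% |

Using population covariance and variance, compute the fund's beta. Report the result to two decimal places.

1.11

r̄p = 4.1714%,  r̄m = 3.2143%
Cov = Σ(rp − r̄p)(rm − r̄m) / 7 = 15.6861
Var(rm) = Σ(rm − r̄m)² / 7 = 14.1212
β = Cov / Var = 15.6861 / 14.1212 = 1.1108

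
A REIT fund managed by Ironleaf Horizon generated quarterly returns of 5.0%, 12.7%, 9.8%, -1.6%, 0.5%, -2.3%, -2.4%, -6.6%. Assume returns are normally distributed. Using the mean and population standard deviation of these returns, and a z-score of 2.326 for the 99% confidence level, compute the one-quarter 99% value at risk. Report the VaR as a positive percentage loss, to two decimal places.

Mean return μ = 15.10 / 8 = 1.8875%
Population σ = √[Σ(r − μ)² / 8] = √[311.2488 / 8] = √38.9061 = 6.2375%
VaR = −(μ − z·σ) = −(1.8875 − 2.326 × 6.2375) = −(-12.6209) = 12.6209%

12.62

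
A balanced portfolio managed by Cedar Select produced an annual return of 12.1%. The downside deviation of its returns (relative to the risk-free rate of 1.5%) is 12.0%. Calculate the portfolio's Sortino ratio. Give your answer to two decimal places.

0.88

Sortino = (Rp − Rf) / σd = (12.1% − 1.5%) / 12.0% = 10.60% / 12.0% = 0.8833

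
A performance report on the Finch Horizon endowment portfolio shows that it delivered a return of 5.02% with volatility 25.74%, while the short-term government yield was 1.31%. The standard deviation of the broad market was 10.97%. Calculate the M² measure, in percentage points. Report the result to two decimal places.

Sharpe = (Rp − Rf) / σp = (5.02% − 1.31%) / 25.74% = 0.1441
M² = Rf + Sharpe × σm = 1.31% + 0.1441 × 10.97% = 2.8908%

2.89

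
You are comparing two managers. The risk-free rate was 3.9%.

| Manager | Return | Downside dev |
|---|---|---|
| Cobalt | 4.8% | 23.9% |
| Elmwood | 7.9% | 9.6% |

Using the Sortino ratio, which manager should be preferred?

Cobalt: Sortino ratio = (4.8% − 3.9%) / 23.9% = 0.038
Elmwood: Sortino ratio = (7.9% − 3.9%) / 9.6% = 0.417
Highest: Elmwood (0.417).

Elmwood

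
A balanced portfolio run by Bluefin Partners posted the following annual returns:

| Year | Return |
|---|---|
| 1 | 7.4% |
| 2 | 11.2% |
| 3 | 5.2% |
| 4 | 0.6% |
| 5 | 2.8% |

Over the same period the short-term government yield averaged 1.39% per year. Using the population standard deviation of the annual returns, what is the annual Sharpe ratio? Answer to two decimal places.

1.10

μ = (7.4 + 11.2 + 5.2 + 0.6 + 2.8) / 5 = 5.4400%
Σ(r − μ)² = 67.4720; population σ = √(67.4720/5) = 3.6735%
Sharpe = (μ − rf) / σ = (5.4400 − 1.39) / 3.6735 = 4.0500 / 3.6735 = 1.1025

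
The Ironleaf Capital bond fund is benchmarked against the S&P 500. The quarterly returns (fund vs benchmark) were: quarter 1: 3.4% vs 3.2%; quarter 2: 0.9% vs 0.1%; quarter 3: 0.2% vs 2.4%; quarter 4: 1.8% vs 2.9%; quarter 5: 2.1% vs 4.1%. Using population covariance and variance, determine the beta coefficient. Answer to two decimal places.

r̄p = 1.6800%,  r̄m = 2.5400%
Cov = Σ(rp − r̄p)(rm − r̄m) / 5 = 0.7888
Var(rm) = Σ(rm − r̄m)² / 5 = 1.7944
β = Cov / Var = 0.7888 / 1.7944 = 0.4396

0.44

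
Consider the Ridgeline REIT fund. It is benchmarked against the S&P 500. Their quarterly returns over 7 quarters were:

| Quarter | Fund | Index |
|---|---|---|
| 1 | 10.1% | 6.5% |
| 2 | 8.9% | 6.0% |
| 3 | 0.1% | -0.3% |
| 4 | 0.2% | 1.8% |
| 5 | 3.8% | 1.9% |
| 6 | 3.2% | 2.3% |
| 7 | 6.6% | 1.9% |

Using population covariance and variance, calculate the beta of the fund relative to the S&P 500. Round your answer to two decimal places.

r̄p = 4.7000%,  r̄m = 2.8714%
Cov = Σ(rp − r̄p)(rm − r̄m) / 7 = 7.4329
Var(rm) = Σ(rm − r̄m)² / 7 = 5.1963
β = Cov / Var = 7.4329 / 5.1963 = 1.4304

1.43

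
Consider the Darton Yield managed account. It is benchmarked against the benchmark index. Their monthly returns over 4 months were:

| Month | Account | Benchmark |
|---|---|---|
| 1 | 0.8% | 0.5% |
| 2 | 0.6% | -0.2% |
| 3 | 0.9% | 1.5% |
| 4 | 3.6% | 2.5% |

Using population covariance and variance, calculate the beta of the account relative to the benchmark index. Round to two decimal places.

r̄p = 1.4750%,  r̄m = 1.0750%
Cov = Σ(rp − r̄p)(rm − r̄m) / 4 = 1.0719
Var(rm) = Σ(rm − r̄m)² / 4 = 1.0419
β = Cov / Var = 1.0719 / 1.0419 = 1.0288

1.03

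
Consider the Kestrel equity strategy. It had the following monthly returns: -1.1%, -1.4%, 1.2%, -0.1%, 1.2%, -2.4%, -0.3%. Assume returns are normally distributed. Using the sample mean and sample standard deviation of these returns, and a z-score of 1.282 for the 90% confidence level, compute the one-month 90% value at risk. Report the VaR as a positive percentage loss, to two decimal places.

μ = (-1.1 − 1.4 + 1.2 − 0.1 + 1.2 − 2.4 − 0.3) / 7 = -0.4143%
Sample σ = √[Σ(r − μ)² / 6] = √[10.7086 / 6] = √1.7848 = 1.3360%
VaR = −(μ − z·σ) = −(-0.4143 − 1.282 × 1.3360) = −(-2.1271) = 2.1271%

2.13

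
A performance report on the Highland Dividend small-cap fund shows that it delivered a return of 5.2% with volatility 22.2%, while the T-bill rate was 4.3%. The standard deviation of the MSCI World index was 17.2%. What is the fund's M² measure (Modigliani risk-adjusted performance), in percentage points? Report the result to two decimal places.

5.00

Sharpe = (Rp − Rf) / σp = (5.2% − 4.3%) / 22.2% = 0.0405
M² = Rf + Sharpe × σm = 4.3% + 0.0405 × 17.2% = 4.9966%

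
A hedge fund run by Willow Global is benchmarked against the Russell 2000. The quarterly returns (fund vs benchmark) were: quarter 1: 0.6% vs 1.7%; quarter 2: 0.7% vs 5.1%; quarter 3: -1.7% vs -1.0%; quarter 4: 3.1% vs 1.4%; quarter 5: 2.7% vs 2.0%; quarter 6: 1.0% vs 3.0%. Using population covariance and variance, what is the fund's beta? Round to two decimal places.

0.30

r̄p = 1.0667%,  r̄m = 2.0333%
Cov = Σ(rp − r̄p)(rm − r̄m) / 6 = 1.0028
Var(rm) = Σ(rm − r̄m)² / 6 = 3.3422
β = Cov / Var = 1.0028 / 3.3422 = 0.3000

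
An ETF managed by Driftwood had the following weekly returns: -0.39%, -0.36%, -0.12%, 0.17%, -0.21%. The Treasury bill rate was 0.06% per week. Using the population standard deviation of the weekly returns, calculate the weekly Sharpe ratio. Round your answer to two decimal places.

r̄ = (-0.39 − 0.36 − 0.12 + 0.17 − 0.21) / 5 = -0.1820%
Σ(r − r̄)² = 0.2035; population σ = √(0.2035/5) = 0.2017%
Sharpe = (r̄ − rf) / σ = (-0.1820 − 0.06) / 0.2017 = -0.2420 / 0.2017 = -1.1998

-1.20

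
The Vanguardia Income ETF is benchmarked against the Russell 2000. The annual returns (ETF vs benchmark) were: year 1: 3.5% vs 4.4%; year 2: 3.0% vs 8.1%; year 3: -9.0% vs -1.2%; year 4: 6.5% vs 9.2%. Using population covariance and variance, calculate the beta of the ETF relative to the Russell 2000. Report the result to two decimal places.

1.36

r̄p = 1.0000%,  r̄m = 5.1250%
Cov = Σ(rp − r̄p)(rm − r̄m) / 4 = 22.4500
Var(rm) = Σ(rm − r̄m)² / 4 = 16.4969
β = Cov / Var = 22.4500 / 16.4969 = 1.3609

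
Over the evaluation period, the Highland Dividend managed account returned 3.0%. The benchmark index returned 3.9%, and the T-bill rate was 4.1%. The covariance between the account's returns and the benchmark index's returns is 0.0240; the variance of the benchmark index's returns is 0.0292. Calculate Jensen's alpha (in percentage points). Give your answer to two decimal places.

β = Cov / Var = 0.0240 / 0.0292 = 0.8219
E[R] = Rf + β(Rm − Rf) = 4.1% + 0.8219 × (3.9% − 4.1%) = 3.9356%
α = Rp − E[R] = 3.0% − 3.9356% = -0.9356

-0.94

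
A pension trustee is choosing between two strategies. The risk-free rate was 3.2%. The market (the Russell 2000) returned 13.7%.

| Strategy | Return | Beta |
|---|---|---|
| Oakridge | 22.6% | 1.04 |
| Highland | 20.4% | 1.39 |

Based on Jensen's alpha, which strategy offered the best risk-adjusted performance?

Oakridge

Oakridge: α = 22.6% − [3.2% + 1.04 × (13.7% − 3.2%)] = 8.480
Highland: α = 20.4% − [3.2% + 1.39 × (13.7% − 3.2%)] = 2.605
Highest: Oakridge (8.480).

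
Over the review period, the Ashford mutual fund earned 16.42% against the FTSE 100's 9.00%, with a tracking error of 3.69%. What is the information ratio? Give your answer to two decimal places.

2.01

IR = (Rp − Rb) / TE = (16.42% − 9.00%) / 3.69% = 7.42% / 3.69% = 2.0108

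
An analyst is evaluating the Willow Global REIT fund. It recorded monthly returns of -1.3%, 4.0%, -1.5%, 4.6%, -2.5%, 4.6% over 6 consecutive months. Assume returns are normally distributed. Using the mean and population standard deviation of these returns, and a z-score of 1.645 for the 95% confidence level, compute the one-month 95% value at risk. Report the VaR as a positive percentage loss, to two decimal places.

Mean return r̄ = 7.90 / 6 = 1.3167%
Σ(r − r̄)² = (-1.3 − 1.3167)² + (4 − 1.3167)² + … = 58.1083
σ = √[58.1083 / 6] = 3.1120%
VaR = −(r̄ − z·σ) = −(1.3167 − 1.645 × 3.1120) = −(-3.8025) = 3.8025%

3.80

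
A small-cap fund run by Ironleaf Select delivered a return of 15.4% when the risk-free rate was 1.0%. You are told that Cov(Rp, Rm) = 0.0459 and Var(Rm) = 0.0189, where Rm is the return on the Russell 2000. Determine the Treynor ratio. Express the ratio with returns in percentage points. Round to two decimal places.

β = Cov / Var = 0.0459 / 0.0189 = 2.4286
Treynor = (Rp − Rf) / β = (15.4% − 1.0%) / 2.4286 = 14.40 / 2.4286 = 5.9293

5.93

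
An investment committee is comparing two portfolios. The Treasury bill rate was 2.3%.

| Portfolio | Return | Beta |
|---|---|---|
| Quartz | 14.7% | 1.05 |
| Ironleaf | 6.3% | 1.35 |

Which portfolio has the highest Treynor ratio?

Quartz: Treynor = (14.7% − 2.3%) / 1.05 = 11.810
Ironleaf: Treynor = (6.3% − 2.3%) / 1.35 = 2.963
Highest: Quartz (11.810).

Quartz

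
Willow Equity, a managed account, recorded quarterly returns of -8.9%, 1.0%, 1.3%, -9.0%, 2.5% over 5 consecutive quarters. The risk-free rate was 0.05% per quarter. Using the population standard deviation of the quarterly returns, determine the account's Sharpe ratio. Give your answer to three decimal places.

r̄ = (-8.9 + 1 + 1.3 − 9 + 2.5) / 5 = -2.6200%
Σ(r − r̄)² = 134.8280; population σ = √(134.8280/5) = 5.1928%
Sharpe = (r̄ − rf) / σ = (-2.6200 − 0.05) / 5.1928 = -2.6700 / 5.1928 = -0.5142

-0.514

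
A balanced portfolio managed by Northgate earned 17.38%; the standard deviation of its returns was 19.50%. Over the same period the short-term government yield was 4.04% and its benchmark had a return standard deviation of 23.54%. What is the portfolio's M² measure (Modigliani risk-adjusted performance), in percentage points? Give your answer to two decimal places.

Sharpe = (Rp − Rf) / σp = (17.38% − 4.04%) / 19.50% = 0.6841
M² = Rf + Sharpe × σm = 4.04% + 0.6841 × 23.54% = 20.1437%

20.14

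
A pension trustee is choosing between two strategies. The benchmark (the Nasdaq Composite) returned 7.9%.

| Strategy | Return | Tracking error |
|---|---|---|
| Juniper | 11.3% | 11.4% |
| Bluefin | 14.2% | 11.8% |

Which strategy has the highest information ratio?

Bluefin

Juniper: IR = (11.3% − 7.9%) / 11.4% = 0.298
Bluefin: IR = (14.2% − 7.9%) / 11.8% = 0.534
Highest: Bluefin (0.534).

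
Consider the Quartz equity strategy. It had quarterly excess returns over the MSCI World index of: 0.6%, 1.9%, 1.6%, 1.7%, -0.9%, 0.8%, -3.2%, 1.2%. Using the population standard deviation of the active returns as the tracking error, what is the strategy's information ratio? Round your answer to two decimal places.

Mean return μ = 3.70 / 8 = 0.4625%
Σ(r − μ)² = (0.6 − 0.4625)² + (1.9 − 0.4625)² + (1.6 − 0.4625)² + … = 20.8388
σ = √[20.8388 / 8] = 1.6140%
IR = μ / tracking error = 0.4625 / 1.6140 = 0.2866

0.29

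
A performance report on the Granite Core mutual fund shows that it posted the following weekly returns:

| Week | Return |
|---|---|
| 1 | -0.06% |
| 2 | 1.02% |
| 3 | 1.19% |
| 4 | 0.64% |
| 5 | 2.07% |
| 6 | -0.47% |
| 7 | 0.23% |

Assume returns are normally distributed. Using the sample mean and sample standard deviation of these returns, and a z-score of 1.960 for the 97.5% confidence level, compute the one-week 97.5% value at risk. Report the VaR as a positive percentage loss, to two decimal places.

1.01

r̄ = (-0.06 + 1.02 + 1.19 + 0.64 + 2.07 − 0.47 + 0.23) / 7 = 4.620 / 7 = 0.6600%
Sample std dev = √[4.3792 / 6] = 0.8543%
VaR = −(r̄ − z·σ) = −(0.6600 − 1.960 × 0.8543) = −(-1.0144) = 1.0144%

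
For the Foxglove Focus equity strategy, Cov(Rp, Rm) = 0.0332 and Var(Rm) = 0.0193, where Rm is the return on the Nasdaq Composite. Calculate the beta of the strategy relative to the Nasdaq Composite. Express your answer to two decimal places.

β = Cov(Rp, Rm) / Var(Rm) = 0.0332 / 0.0193 = 1.7202

1.72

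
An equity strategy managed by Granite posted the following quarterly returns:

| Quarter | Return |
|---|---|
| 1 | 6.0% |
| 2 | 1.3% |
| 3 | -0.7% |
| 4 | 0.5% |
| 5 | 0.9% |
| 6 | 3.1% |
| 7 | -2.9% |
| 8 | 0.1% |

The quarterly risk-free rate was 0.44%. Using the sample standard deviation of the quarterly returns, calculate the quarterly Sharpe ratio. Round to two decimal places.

0.23

r̄ = (6 + 1.3 − 0.7 + 0.5 + 0.9 + 3.1 − 2.9 + 0.1) / 8 = 1.0375%
Σ(r − r̄)² = (6 − 1.0375)² + (1.3 − 1.0375)² + … = 48.6588
sample σ = √(48.6588 / 7) = √6.9513 = 2.6365%
Sharpe = (r̄ − rf) / σ = (1.0375 − 0.44) / 2.6365 = 0.5975 / 2.6365 = 0.2266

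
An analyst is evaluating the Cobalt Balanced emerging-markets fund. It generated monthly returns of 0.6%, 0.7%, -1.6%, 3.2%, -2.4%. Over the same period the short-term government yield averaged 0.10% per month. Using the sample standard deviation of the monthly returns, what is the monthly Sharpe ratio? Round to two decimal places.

r̄ = (0.6 + 0.7 − 1.6 + 3.2 − 2.4) / 5 = 0.50 / 5 = 0.1000%
Σ(r − r̄)² = 19.3600; sample σ = √(19.3600/4) = 2.2000%
Sharpe = (r̄ − rf) / σ = (0.1000 − 0.1) / 2.2000 = 0.0000 / 2.2000 = 0.0000

0.00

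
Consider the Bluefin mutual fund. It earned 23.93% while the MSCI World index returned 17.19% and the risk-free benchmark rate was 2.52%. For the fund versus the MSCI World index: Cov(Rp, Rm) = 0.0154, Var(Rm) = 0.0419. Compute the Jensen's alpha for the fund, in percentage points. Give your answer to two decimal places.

16.02

β = Cov / Var = 0.0154 / 0.0419 = 0.3675
E[R] = Rf + β(Rm − Rf) = 2.52% + 0.3675 × (17.19% − 2.52%) = 7.9112%
α = Rp − E[R] = 23.93% − 7.9112% = 16.0188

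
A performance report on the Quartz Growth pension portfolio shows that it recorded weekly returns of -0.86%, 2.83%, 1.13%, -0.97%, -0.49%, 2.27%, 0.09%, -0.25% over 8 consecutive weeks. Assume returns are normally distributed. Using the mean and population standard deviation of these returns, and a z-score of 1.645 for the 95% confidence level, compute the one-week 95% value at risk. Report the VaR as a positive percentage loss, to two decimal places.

r̄ = (-0.86 + 2.83 + 1.13 − 0.97 − 0.49 + 2.27 + 0.09 − 0.25) / 8 = 3.750 / 8 = 0.4688%
Σ(r − r̄)² = (-0.86 − 0.4688)² + (2.83 − 0.4688)² + (1.13 − 0.4688)² + … = 14.6721
σ = √[14.6721 / 8] = 1.3543%
VaR = −(r̄ − z·σ) = −(0.4688 − 1.645 × 1.3543) = −(-1.7590) = 1.7590%

1.76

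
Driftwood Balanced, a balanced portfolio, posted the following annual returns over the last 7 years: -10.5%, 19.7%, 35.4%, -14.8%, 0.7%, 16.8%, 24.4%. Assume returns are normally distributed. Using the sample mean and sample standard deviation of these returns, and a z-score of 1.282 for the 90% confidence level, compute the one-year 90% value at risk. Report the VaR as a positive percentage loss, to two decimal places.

r̄ = (-10.5 + 19.7 + 35.4 − 14.8 + 0.7 + 16.8 + 24.4) / 7 = 71.70 / 7 = 10.2429%
Sample std dev = √[2114.2171 / 6] = 18.7715%
VaR = −(r̄ − z·σ) = −(10.2429 − 1.282 × 18.7715) = −(-13.8222) = 13.8222%

13.82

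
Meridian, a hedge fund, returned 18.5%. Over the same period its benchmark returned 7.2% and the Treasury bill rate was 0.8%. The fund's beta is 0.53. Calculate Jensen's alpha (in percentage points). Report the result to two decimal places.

14.31

CAPM expected return = Rf + β(Rm − Rf) = 0.8% + 0.53 × (7.2% − 0.8%) = 0.8 + 0.53 × 6.40 = 4.1920%
Jensen's α = Rp − E[R] = 18.5% − 4.1920% = 14.3080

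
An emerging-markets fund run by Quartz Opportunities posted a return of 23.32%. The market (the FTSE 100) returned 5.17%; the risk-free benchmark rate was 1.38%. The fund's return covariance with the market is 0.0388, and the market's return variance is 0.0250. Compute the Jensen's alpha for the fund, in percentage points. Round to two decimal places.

16.06

β = Cov / Var = 0.0388 / 0.0250 = 1.5520
E[R] = Rf + β(Rm − Rf) = 1.38% + 1.5520 × (5.17% − 1.38%) = 7.2621%
α = Rp − E[R] = 23.32% − 7.2621% = 16.0579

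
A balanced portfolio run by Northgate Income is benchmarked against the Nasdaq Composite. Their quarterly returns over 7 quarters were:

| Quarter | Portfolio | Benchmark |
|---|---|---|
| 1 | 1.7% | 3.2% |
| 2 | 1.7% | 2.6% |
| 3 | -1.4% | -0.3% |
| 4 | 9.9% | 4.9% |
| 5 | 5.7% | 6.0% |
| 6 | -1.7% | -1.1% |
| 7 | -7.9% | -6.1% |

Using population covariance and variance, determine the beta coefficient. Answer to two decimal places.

1.28

r̄p = 1.1429%,  r̄m = 1.3143%
Cov = Σ(rp − r̄p)(rm − r̄m) / 7 = 18.9337
Var(rm) = Σ(rm − r̄m)² / 7 = 14.7755
β = Cov / Var = 18.9337 / 14.7755 = 1.2814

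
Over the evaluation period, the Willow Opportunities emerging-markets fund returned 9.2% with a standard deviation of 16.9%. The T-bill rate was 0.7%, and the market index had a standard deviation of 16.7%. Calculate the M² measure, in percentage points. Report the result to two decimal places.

Sharpe = (Rp − Rf) / σp = (9.2% − 0.7%) / 16.9% = 0.5030
M² = Rf + Sharpe × σm = 0.7% + 0.5030 × 16.7% = 9.1001%

9.10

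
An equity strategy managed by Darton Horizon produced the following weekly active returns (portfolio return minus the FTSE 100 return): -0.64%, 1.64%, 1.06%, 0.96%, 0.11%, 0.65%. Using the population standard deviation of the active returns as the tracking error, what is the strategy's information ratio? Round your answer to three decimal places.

μ = (-0.64 + 1.64 + 1.06 + 0.96 + 0.11 + 0.65) / 6 = 3.780 / 6 = 0.6300%
Population std dev = √[3.1976 / 6] = 0.7300%
IR = μ / tracking error = 0.6300 / 0.7300 = 0.8630

0.863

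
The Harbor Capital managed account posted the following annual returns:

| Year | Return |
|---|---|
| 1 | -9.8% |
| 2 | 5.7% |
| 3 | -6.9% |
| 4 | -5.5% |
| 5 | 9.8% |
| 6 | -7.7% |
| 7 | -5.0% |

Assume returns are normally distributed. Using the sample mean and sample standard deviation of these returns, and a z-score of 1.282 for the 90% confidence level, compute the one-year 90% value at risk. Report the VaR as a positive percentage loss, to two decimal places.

12.32

r̄ = (-9.8 + 5.7 − 6.9 − 5.5 + 9.8 − 7.7 − 5) / 7 = -2.7714%
Sample σ = √[Σ(r − r̄)² / 6] = √[332.9543 / 6] = √55.4924 = 7.4493%
VaR = −(r̄ − z·σ) = −(-2.7714 − 1.282 × 7.4493) = −(-12.3214) = 12.3214%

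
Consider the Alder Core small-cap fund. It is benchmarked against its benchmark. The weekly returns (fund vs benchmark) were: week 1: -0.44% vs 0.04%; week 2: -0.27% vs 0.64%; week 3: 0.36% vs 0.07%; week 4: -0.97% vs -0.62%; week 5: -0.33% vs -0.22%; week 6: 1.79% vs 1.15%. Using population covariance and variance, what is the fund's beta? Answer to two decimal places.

1.28

r̄p = 0.0233%,  r̄m = 0.1767%
Cov = Σ(rp − r̄p)(rm − r̄m) / 6 = 0.4238
Var(rm) = Σ(rm − r̄m)² / 6 = 0.3307
β = Cov / Var = 0.4238 / 0.3307 = 1.2815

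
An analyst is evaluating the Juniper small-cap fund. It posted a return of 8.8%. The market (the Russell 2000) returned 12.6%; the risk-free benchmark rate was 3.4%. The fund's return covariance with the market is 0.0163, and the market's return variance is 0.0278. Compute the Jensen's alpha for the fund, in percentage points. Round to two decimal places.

0.01

β = Cov / Var = 0.0163 / 0.0278 = 0.5863
E[R] = Rf + β(Rm − Rf) = 3.4% + 0.5863 × (12.6% − 3.4%) = 8.7940%
α = Rp − E[R] = 8.8% − 8.7940% = 0.0060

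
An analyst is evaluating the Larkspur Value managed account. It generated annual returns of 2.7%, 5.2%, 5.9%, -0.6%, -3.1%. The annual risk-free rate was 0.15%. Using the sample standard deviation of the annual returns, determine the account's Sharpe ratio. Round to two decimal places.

r̄ = (2.7 + 5.2 + 5.9 − 0.6 − 3.1) / 5 = 10.10 / 5 = 2.0200%
Sample σ = √[Σ(r − r̄)² / 4] = √[58.7080 / 4] = √14.6770 = 3.8311%
Sharpe = (r̄ − rf) / σ = (2.0200 − 0.15) / 3.8311 = 1.8700 / 3.8311 = 0.4881

0.49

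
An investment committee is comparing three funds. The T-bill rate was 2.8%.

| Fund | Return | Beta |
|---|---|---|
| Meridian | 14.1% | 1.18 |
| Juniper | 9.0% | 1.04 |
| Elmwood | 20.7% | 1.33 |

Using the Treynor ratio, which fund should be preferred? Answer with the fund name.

Meridian: Treynor = (14.1% − 2.8%) / 1.18 = 9.576
Juniper: Treynor = (9.0% − 2.8%) / 1.04 = 5.962
Elmwood: Treynor = (20.7% − 2.8%) / 1.33 = 13.459
Highest: Elmwood (13.459).

Elmwood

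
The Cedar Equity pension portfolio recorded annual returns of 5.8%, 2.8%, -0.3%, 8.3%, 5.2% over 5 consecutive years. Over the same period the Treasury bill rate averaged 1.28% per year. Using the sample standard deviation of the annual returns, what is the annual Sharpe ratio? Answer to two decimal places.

0.95

Mean return r̄ = 21.80 / 5 = 4.3600%
Sample std dev = √[42.4520 / 4] = 3.2578%
Sharpe = (r̄ − rf) / σ = (4.3600 − 1.28) / 3.2578 = 3.0800 / 3.2578 = 0.9454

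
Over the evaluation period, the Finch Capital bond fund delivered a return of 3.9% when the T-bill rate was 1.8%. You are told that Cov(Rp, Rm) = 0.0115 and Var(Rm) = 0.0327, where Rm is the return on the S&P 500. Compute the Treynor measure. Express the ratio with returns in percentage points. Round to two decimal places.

5.97

β = Cov / Var = 0.0115 / 0.0327 = 0.3517
Treynor = (Rp − Rf) / β = (3.9% − 1.8%) / 0.3517 = 2.10 / 0.3517 = 5.9710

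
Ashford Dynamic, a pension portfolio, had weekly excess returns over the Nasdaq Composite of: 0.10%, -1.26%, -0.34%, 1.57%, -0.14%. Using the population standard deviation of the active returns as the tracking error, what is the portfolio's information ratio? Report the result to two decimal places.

-0.02

r̄ = (0.1 − 1.26 − 0.34 + 1.57 − 0.14) / 5 = -0.0140%
Σ(r − r̄)² = 4.1967; population σ = √(4.1967/5) = 0.9162%
IR = r̄ / tracking error = -0.0140 / 0.9162 = -0.0153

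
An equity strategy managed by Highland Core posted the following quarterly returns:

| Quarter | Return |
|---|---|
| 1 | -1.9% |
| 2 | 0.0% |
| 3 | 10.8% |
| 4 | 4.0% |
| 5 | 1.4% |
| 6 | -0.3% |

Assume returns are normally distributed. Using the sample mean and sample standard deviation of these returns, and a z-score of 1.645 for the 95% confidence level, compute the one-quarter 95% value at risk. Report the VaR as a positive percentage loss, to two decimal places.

5.23

μ = (-1.9 + 0 + 10.8 + 4 + 1.4 − 0.3) / 6 = 2.3333%
Σ(r − μ)² = (-1.9 − 2.3333)² + (0 − 2.3333)² + … = 105.6333
σ = √[105.6333 / 5] = 4.5964%
VaR = −(μ − z·σ) = −(2.3333 − 1.645 × 4.5964) = −(-5.2278) = 5.2278%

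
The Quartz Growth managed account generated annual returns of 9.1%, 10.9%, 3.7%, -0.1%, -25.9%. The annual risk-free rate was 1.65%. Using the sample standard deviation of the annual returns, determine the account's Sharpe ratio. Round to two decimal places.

r̄ = (9.1 + 10.9 + 3.7 − 0.1 − 25.9) / 5 = -0.4600%
Σ(r − r̄)² = (9.1 − (-0.4600))² + (10.9 − (-0.4600))² + … = 885.0720
σ = √[885.0720 / 4] = 14.8751%
Sharpe = (r̄ − rf) / σ = (-0.4600 − 1.65) / 14.8751 = -2.1100 / 14.8751 = -0.1418

-0.14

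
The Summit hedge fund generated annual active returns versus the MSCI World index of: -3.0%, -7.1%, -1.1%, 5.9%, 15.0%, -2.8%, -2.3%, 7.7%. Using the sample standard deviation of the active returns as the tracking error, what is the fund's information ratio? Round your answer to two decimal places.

0.21

r̄ = (-3 − 7.1 − 1.1 + 5.9 + 15 − 2.8 − 2.3 + 7.7) / 8 = 12.30 / 8 = 1.5375%
Sample σ = √[Σ(r − r̄)² / 7] = √[373.9388 / 7] = √53.4198 = 7.3089%
IR = r̄ / tracking error = 1.5375 / 7.3089 = 0.2104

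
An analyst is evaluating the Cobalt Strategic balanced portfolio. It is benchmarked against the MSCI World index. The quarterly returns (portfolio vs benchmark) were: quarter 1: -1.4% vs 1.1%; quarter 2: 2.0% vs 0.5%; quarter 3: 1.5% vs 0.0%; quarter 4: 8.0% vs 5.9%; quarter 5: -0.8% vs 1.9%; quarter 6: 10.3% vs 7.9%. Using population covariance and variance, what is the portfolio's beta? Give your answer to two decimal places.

1.34

r̄p = 3.2667%,  r̄m = 2.8833%
Cov = Σ(rp − r̄p)(rm − r̄m) / 6 = 11.6661
Var(rm) = Σ(rm − r̄m)² / 6 = 8.7347
β = Cov / Var = 11.6661 / 8.7347 = 1.3356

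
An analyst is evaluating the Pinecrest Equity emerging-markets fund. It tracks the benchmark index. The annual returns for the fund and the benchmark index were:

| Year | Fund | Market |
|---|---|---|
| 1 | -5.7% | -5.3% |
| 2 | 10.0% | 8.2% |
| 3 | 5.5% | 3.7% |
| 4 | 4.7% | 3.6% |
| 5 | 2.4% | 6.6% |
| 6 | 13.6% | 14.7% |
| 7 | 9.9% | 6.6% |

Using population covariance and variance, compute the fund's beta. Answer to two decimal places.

0.97

r̄p = 5.7714%,  r̄m = 5.4429%
Cov = Σ(rp − r̄p)(rm − r̄m) / 7 = 30.0984
Var(rm) = Σ(rm − r̄m)² / 7 = 31.1167
β = Cov / Var = 30.0984 / 31.1167 = 0.9673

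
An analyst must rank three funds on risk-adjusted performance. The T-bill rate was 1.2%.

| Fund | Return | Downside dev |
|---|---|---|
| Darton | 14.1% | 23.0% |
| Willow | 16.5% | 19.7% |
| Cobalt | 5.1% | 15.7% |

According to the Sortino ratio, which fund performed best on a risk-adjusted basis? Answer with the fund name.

Willow

Darton: Sortino ratio = (14.1% − 1.2%) / 23.0% = 0.561
Willow: Sortino ratio = (16.5% − 1.2%) / 19.7% = 0.777
Cobalt: Sortino ratio = (5.1% − 1.2%) / 15.7% = 0.248
Highest: Willow (0.777).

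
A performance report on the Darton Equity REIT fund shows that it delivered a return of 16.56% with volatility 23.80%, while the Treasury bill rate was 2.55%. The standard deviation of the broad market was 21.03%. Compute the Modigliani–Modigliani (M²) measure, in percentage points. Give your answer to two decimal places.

14.93

Sharpe = (Rp − Rf) / σp = (16.56% − 2.55%) / 23.80% = 0.5887
M² = Rf + Sharpe × σm = 2.55% + 0.5887 × 21.03% = 14.9304%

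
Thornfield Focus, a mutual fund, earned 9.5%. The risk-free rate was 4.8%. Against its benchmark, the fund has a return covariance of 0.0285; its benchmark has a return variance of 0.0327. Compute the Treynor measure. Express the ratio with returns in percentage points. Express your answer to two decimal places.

β = Cov / Var = 0.0285 / 0.0327 = 0.8716
Treynor = (Rp − Rf) / β = (9.5% − 4.8%) / 0.8716 = 4.70 / 0.8716 = 5.3924

5.39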